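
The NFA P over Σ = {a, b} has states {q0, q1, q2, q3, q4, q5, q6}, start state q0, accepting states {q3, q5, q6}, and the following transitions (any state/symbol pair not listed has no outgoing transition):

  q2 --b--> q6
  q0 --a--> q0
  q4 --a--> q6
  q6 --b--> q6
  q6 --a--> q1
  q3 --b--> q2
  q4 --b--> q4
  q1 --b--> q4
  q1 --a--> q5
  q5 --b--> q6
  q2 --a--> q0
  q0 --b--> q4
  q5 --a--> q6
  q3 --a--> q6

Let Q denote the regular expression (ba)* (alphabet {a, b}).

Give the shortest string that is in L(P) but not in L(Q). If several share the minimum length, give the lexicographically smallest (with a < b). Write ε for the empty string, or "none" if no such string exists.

aba

The string aba is accepted by P but not by Q.
No shorter string lies in the difference, and aba is the lexicographically first length-3 string in L(P) \ L(Q).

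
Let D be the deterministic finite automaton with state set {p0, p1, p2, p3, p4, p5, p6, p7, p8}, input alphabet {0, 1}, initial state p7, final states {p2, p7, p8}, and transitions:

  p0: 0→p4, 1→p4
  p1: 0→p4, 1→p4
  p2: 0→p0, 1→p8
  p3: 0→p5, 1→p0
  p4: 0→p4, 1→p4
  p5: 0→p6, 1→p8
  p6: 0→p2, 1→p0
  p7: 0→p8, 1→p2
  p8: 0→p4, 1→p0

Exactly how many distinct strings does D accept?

4

The useful subgraph on states {p2, p7, p8} is acyclic, so L(D) is finite; the longest accepting path visits 3 useful states, giving maximum string length 2.
Counting accepting paths from p7 by length: 1 of length 0, 2 of length 1, 1 of length 2. Total 4.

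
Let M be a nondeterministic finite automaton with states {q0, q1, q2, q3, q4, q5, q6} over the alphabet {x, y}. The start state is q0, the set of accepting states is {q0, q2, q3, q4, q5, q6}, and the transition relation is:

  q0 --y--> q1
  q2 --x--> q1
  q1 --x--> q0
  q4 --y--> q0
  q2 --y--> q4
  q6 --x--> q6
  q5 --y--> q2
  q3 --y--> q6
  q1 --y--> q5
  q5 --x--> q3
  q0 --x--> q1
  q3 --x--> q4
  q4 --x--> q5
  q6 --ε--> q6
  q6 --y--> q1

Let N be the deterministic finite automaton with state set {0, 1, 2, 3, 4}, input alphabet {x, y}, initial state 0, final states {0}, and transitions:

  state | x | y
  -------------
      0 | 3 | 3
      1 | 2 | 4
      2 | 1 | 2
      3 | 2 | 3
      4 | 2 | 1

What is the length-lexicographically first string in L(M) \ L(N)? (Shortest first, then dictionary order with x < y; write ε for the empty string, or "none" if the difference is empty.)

The string xx is accepted by M but not by N.
No shorter string lies in the difference, and xx is the lexicographically first length-2 string in L(M) \ L(N).

xx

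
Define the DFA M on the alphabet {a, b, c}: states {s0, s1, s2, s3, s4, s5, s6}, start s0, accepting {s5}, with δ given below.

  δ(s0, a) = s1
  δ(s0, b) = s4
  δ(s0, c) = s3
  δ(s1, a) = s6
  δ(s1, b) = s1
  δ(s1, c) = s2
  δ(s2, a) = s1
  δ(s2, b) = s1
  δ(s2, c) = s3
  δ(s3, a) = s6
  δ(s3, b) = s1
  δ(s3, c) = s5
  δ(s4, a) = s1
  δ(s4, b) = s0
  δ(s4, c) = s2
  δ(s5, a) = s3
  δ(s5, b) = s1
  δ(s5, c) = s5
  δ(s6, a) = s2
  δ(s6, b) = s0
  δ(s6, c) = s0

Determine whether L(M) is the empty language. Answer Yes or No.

The string cc is accepted: the run s0 → s3 → s5 ends in the accepting state s5.
Since at least one string is accepted, L(M) is not empty.

No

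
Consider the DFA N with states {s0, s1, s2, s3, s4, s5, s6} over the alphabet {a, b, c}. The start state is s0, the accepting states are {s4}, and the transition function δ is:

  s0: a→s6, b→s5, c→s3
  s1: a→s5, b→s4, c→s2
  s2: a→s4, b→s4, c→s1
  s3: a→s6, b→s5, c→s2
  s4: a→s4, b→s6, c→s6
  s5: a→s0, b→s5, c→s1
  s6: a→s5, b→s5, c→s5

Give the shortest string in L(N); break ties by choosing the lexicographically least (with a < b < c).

A breadth-first search from s0 reaches an accepting state first via the path s0 → s5 → s1 → s4 on input bcb.
No string of length < 3 is accepted (BFS exhausts all shorter strings without reaching an accepting state), and bcb is the lexicographically least accepting string of length 3.

bcb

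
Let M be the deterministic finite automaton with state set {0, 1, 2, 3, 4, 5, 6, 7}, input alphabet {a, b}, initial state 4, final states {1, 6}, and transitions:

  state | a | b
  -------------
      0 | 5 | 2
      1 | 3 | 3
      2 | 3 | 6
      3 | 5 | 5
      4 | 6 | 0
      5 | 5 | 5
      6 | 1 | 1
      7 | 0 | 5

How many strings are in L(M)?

6

The useful subgraph on states {0, 1, 2, 4, 6} is acyclic, so L(M) is finite; the longest accepting path visits 5 useful states, giving maximum string length 4.
Counting accepting paths from 4 by length: 1 of length 1, 2 of length 2, 1 of length 3, 2 of length 4. Total 6.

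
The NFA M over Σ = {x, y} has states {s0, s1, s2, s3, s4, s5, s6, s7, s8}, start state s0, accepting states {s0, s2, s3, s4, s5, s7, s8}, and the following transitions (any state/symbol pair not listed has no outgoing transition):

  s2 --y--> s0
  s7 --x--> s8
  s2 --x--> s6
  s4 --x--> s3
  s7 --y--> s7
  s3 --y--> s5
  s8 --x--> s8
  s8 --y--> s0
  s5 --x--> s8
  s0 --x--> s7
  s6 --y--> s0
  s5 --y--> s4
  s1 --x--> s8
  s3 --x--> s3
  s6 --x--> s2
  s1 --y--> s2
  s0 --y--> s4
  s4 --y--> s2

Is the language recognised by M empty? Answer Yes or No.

No

The empty string ε is accepted: the run s0 ends in the accepting state s0.
Since at least one string is accepted, L(M) is not empty.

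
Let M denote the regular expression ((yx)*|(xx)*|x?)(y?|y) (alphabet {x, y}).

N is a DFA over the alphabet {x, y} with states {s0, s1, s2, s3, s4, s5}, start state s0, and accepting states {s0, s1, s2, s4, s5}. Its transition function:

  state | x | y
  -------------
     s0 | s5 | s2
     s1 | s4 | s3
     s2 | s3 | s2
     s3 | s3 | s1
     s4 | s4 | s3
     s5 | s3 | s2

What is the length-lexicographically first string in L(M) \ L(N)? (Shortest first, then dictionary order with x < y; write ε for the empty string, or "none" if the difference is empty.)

The string xx is accepted by M but not by N.
No shorter string lies in the difference, and xx is the lexicographically first length-2 string in L(M) \ L(N).

xx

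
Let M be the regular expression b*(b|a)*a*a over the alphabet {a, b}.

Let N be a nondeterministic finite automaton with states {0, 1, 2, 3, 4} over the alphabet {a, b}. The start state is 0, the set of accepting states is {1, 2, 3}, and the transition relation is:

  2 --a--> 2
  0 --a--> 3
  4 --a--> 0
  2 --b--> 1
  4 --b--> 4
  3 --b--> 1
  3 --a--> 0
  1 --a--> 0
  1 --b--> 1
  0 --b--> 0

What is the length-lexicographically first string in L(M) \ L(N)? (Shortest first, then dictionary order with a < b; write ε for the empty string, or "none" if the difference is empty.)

aa

The string aa is accepted by M but not by N.
No shorter string lies in the difference, and aa is the lexicographically first length-2 string in L(M) \ L(N).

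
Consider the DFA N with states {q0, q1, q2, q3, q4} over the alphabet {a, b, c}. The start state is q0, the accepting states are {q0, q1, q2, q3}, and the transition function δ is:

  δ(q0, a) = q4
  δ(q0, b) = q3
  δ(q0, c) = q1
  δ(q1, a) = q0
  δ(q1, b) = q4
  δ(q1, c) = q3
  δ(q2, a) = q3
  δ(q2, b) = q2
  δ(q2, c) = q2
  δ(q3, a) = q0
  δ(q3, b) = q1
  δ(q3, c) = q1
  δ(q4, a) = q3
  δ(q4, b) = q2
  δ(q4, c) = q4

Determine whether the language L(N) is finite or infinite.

infinite

State q0 is reachable from the start and can reach an accepting state, and it lies on the cycle q0 → q1 → q0.
Traversing that cycle any number of times yields accepted strings of unbounded length, so the language is infinite.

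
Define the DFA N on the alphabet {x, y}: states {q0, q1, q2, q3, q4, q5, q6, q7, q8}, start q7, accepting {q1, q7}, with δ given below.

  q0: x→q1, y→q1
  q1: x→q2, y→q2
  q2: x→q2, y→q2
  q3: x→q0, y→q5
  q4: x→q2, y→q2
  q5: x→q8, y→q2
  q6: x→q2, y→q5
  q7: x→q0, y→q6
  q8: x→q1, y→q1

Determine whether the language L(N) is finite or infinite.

finite

The useful states (reachable from q7 and able to reach an accepting state) are {q0, q1, q5, q6, q7, q8}.
Restricted to these states the transition graph has no cycle, so every accepting path has bounded length and L is finite.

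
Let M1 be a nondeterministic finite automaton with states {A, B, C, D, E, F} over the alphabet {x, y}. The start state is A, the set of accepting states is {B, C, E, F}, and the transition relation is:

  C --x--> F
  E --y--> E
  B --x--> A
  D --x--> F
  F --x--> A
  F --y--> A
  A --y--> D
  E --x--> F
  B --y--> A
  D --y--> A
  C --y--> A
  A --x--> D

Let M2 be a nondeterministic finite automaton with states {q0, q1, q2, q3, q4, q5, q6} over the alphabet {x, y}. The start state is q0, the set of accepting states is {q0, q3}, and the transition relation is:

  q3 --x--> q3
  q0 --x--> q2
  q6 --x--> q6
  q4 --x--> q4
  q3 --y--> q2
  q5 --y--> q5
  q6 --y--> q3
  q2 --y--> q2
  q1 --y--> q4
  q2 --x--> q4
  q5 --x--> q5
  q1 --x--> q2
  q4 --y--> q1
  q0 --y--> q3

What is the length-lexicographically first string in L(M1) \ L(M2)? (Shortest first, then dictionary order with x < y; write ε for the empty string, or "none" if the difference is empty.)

The string xx is accepted by M1 but not by M2.
No shorter string lies in the difference, and xx is the lexicographically first length-2 string in L(M1) \ L(M2).

xx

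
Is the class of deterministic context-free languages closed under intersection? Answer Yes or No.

No

DCFLs are closed under complement (normalise the DPDA to read all of its input, then flip the verdict). If they were also closed under intersection, De Morgan would make them closed under union; but {aⁿbⁿ : n≥0} and {aⁿb²ⁿ : n≥0} are DCFLs (push the a's; pop one per b, respectively one per two b's) whose union no deterministic PDA accepts: a DPDA for it would have a single run on aⁿb²ⁿ, accepting after the prefix aⁿbⁿ and accepting again after n more b's; an ordinary PDA that simulates it on a's and b's and, at any moment when it is accepting, may switch to reading only a fresh letter c while feeding each c to the simulation as a b, would accept aⁱbʲcᵏ (k≥1) exactly when both aⁱbʲ and aⁱbʲ⁺ᵏ are in the language, i.e. its language intersected with the regular set a*b*c⁺ would be exactly {aⁿbⁿcⁿ : n≥1} — impossible, since context-free languages are closed under intersection with regular sets and {aⁿbⁿcⁿ} is not context-free.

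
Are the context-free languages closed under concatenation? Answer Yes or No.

Take grammars for L₁ and L₂ with disjoint nonterminals and start symbols S₁, S₂; adding a new start symbol with S → S₁S₂ gives a context-free grammar for L₁L₂.
So the context-free languages are closed under concatenation.

Yes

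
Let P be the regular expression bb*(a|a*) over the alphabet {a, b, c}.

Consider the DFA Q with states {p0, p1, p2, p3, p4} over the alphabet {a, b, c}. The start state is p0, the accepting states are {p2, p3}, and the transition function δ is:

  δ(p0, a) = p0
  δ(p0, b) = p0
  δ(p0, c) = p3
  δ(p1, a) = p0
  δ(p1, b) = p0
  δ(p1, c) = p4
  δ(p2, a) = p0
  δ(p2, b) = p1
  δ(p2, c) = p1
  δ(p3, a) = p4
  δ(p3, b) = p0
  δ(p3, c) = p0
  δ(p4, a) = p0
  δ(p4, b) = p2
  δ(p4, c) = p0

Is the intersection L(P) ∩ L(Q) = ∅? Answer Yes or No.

Yes

Converting the expression P to a DFA (subset construction, then merging equivalent states) gives the minimal DFA with states {r0, r1, r2, r3}, start state r0, accepting states {r2, r3} and transitions r0: a→r1, b→r2, c→r1; r1: a→r1, b→r1, c→r1; r2: a→r3, b→r2, c→r1; r3: a→r3, b→r1, c→r1.
Exploring the product automaton P × Q from the start pair (r0, p0), following both machines on each input symbol, reaches 8 state pairs: (r0, p0), (r1, p0), (r2, p0), (r1, p3), (r3, p0), (r1, p4), (r1, p2), (r1, p1).
P accepts in {r2, r3} and Q accepts in {p2, p3}; no reachable pair has both components accepting, so no string drives both machines to acceptance simultaneously and L(P) ∩ L(Q) = ∅.
So no string is accepted by both, and the intersection is empty.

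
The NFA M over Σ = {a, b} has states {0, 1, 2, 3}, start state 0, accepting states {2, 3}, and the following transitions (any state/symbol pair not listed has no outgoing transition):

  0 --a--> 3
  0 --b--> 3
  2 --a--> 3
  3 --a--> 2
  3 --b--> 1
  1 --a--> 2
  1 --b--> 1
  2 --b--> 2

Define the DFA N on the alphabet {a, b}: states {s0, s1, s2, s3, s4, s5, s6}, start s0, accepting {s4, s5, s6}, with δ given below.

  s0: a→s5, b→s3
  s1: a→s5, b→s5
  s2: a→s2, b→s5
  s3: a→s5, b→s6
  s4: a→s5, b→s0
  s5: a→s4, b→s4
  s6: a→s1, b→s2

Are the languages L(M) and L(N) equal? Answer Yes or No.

No

The string b is accepted by M but rejected by N.
So L(M) ≠ L(N).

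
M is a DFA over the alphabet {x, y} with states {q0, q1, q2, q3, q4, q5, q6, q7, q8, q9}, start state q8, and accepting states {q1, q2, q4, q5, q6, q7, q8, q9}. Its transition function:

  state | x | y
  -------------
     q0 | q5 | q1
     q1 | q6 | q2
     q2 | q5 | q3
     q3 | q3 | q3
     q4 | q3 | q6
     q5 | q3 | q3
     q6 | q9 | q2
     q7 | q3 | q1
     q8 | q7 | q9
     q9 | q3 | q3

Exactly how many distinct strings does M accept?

10

The useful subgraph on states {q1, q2, q5, q6, q7, q8, q9} is acyclic, so L(M) is finite; the longest accepting path visits 6 useful states, giving maximum string length 5.
Counting accepting paths from q8 by length: 1 of length 0, 2 of length 1, 1 of length 2, 2 of length 3, 3 of length 4, 1 of length 5. Total 10.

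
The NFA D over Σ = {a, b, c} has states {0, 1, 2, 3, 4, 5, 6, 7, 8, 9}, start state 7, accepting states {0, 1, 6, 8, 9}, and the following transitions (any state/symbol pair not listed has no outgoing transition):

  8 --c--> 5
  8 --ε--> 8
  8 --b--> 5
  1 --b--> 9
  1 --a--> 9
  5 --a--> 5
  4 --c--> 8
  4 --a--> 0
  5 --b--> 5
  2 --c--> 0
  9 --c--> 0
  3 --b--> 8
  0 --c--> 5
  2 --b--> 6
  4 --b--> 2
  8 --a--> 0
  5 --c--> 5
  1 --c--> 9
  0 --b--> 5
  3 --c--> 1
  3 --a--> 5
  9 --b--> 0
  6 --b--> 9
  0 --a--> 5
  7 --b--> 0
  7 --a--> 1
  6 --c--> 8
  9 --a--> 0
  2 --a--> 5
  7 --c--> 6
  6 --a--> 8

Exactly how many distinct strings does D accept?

The useful subgraph on states {0, 1, 6, 7, 8, 9} is acyclic, so L(D) is finite; the longest accepting path visits 4 useful states, giving maximum string length 3.
Counting accepting paths from 7 by length: 3 of length 1, 6 of length 2, 14 of length 3. Total 23.

23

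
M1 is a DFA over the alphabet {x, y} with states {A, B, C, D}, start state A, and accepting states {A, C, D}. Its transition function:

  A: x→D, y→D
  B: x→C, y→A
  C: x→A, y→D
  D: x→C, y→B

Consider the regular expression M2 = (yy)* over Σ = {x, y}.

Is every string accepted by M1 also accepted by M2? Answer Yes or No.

The string x is in L(M1) but not in L(M2).
So L(M1) ⊄ L(M2).

No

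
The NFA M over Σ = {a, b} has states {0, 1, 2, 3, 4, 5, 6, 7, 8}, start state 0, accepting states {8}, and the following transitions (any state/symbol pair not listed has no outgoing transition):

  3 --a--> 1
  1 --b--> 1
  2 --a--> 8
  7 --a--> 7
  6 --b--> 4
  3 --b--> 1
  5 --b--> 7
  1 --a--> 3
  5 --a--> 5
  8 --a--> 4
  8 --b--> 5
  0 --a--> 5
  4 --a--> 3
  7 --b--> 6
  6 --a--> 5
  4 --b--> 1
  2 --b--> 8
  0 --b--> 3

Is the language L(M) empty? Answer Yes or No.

The states reachable from the start state are {0, 1, 3, 4, 5, 6, 7}.
None of the accepting states {8} is reachable, so no string is accepted and L(M) = ∅.

Yes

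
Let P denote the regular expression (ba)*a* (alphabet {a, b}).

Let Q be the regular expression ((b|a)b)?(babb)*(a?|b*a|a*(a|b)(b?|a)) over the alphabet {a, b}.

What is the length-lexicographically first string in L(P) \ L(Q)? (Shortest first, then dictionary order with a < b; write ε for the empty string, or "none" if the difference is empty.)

The string baa is accepted by P but not by Q.
No shorter string lies in the difference, and baa is the lexicographically first length-3 string in L(P) \ L(Q).

baa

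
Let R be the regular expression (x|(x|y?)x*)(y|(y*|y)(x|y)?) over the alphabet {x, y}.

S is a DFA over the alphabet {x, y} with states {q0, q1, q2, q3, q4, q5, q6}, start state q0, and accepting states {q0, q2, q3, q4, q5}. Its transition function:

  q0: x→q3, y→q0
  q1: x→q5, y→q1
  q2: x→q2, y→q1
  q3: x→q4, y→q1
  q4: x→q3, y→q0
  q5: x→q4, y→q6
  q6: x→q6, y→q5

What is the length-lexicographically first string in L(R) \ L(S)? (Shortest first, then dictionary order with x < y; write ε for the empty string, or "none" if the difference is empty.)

xy

The string xy is accepted by R but not by S.
No shorter string lies in the difference, and xy is the lexicographically first length-2 string in L(R) \ L(S).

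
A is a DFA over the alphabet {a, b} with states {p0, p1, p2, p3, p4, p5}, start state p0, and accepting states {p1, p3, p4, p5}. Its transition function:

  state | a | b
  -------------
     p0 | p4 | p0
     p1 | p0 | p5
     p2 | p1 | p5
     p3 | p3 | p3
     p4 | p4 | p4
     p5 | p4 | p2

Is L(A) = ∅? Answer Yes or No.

The string a is accepted: the run p0 → p4 ends in the accepting state p4.
Since at least one string is accepted, L(A) is not empty.

No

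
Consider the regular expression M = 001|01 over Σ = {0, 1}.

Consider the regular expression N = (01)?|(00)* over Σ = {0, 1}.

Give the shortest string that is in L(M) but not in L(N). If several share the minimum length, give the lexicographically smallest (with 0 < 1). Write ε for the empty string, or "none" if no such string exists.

001

The string 001 is accepted by M but not by N.
No shorter string lies in the difference, and 001 is the lexicographically first length-3 string in L(M) \ L(N).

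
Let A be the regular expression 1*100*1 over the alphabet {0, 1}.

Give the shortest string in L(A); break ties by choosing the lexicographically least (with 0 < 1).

By inspection of the expression, no string of length less than 3 matches, and 101 is the lexicographically first match of length 3.

101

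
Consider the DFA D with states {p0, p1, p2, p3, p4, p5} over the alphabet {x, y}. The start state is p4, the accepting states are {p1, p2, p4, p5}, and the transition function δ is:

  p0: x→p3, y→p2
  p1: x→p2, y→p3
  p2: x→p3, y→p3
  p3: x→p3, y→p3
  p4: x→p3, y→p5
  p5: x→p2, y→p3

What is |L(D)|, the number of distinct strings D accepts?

3

The useful subgraph on states {p2, p4, p5} is acyclic, so L(D) is finite; the longest accepting path visits 3 useful states, giving maximum string length 2.
Counting accepting paths from p4 by length: 1 of length 0, 1 of length 1, 1 of length 2. Total 3.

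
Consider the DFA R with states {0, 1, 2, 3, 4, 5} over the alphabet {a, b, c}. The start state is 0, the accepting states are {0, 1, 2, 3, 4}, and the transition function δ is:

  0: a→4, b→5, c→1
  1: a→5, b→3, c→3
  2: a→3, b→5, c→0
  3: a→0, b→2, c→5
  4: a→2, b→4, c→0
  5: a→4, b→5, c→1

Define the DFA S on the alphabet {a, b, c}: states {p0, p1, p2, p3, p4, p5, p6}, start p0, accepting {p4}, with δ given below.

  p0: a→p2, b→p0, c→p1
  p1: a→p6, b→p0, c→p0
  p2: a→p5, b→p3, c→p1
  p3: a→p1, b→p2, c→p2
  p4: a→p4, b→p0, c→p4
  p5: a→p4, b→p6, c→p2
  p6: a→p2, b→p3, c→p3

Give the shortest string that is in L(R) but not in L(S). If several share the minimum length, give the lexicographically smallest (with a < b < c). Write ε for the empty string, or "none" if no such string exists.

The empty string ε is accepted by R but not by S.
Since ε is the unique shortest string, it is the required witness.

ε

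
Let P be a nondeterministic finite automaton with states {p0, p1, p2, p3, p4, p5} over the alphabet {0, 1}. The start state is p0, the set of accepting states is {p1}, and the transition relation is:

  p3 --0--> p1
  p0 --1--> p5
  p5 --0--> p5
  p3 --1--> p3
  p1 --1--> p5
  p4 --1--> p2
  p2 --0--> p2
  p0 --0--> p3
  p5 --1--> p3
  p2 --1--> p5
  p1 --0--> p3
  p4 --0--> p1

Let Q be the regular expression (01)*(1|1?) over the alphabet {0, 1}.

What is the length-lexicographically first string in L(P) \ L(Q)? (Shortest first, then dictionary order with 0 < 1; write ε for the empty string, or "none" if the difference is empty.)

The string 00 is accepted by P but not by Q.
No shorter string lies in the difference, and 00 is the lexicographically first length-2 string in L(P) \ L(Q).

00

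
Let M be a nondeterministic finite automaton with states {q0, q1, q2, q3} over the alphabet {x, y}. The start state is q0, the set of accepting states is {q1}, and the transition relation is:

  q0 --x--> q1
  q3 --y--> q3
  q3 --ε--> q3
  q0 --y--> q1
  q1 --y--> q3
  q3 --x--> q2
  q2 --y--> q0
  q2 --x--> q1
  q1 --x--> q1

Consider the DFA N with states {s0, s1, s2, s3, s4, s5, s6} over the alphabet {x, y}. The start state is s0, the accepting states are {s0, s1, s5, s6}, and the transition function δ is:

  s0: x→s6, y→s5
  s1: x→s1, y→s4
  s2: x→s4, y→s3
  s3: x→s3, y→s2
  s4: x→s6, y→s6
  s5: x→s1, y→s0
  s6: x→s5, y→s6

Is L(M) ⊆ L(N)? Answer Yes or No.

Yes

Exploring the product automaton M × N from the start pair (q0, s0), following both machines on each input symbol, reaches 13 state pairs: (q0, s0), (q1, s6), (q1, s5), (q3, s6), (q1, s1), (q3, s0), (q2, s5), (q3, s4), (q2, s6), (q3, s5), (q0, s6), (q2, s1), (q0, s4).
M accepts in {q1} and N accepts in {s0, s1, s5, s6}. The reachable pairs whose M-component is accepting are (q1, s6), (q1, s5), (q1, s1); in each of them the N-component is accepting too, so the product for L(M) \ L(N) (M-component accepting, N-component rejecting) has no reachable accepting pair and the difference is empty.
Hence every string in L(M) is also in L(N).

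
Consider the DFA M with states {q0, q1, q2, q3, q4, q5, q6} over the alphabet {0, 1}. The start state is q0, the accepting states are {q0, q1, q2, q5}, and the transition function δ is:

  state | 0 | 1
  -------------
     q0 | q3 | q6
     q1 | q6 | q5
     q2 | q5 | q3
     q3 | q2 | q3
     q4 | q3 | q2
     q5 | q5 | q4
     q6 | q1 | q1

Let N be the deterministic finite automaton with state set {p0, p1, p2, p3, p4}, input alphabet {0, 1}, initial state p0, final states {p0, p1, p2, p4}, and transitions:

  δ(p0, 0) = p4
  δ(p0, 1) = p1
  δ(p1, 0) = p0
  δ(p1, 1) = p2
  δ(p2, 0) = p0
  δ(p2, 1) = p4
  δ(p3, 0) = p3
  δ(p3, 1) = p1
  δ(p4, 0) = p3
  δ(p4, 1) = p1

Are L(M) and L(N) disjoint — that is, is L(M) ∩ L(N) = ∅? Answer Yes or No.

No

The empty string ε is accepted by both M and N.
Hence L(M) ∩ L(N) ≠ ∅.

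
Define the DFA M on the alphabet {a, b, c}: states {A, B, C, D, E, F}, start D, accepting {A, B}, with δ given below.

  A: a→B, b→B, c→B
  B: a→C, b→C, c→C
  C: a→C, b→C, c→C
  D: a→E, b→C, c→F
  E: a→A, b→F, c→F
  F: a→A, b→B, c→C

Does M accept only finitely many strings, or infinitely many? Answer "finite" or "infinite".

finite

The useful states (reachable from D and able to reach an accepting state) are {A, B, D, E, F}.
Restricted to these states the transition graph has no cycle, so every accepting path has bounded length and L is finite.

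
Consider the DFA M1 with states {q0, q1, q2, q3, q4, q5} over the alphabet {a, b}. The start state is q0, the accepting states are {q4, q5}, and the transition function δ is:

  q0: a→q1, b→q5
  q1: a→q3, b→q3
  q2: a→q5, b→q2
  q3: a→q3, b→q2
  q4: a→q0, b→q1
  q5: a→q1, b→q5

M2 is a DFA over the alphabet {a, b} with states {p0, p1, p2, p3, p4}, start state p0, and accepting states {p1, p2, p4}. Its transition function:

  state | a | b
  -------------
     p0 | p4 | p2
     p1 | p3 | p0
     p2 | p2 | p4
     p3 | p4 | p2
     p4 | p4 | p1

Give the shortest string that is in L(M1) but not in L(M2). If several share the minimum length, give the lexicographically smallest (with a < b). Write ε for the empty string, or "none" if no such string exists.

aaba

The string aaba is accepted by M1 but not by M2.
No shorter string lies in the difference, and aaba is the lexicographically first length-4 string in L(M1) \ L(M2).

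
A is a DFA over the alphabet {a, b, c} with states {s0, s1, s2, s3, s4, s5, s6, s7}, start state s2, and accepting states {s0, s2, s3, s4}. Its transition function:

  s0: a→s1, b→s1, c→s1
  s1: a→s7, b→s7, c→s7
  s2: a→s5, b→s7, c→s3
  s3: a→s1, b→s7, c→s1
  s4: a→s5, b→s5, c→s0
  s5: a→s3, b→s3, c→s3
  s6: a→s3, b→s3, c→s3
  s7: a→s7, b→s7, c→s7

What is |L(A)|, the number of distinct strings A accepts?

5

The useful subgraph on states {s2, s3, s5} is acyclic, so L(A) is finite; the longest accepting path visits 3 useful states, giving maximum string length 2.
Counting accepting paths from s2 by length: 1 of length 0, 1 of length 1, 3 of length 2. Total 5.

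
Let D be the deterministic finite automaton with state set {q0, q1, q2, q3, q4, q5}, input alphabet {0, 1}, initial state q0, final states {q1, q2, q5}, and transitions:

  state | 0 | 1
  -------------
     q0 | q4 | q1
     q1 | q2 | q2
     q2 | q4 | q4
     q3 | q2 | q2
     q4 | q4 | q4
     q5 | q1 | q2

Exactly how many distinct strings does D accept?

3

The useful subgraph on states {q0, q1, q2} is acyclic, so L(D) is finite; the longest accepting path visits 3 useful states, giving maximum string length 2.
Counting accepting paths from q0 by length: 1 of length 1, 2 of length 2. Total 3.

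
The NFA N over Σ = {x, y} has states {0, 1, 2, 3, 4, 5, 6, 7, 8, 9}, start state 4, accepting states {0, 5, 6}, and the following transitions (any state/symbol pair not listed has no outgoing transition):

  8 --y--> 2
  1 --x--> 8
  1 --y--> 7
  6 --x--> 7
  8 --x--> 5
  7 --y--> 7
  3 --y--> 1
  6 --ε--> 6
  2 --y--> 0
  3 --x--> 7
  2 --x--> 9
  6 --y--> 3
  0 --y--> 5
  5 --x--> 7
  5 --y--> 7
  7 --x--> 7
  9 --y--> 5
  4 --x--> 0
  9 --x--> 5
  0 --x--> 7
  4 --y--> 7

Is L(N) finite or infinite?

finite

The useful states (reachable from 4 and able to reach an accepting state) are {0, 4, 5}.
Restricted to these states the transition graph has no cycle, so every accepting path has bounded length and L is finite.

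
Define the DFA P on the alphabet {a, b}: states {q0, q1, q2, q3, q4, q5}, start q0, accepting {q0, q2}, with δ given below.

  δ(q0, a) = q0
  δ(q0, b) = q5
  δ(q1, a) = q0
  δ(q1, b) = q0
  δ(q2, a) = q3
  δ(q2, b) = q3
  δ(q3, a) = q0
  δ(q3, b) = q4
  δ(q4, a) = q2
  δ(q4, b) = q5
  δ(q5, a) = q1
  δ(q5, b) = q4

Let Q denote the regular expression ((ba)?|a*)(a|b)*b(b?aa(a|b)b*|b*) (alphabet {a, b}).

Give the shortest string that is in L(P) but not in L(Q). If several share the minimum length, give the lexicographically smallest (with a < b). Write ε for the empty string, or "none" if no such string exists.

The empty string ε is accepted by P but not by Q.
Since ε is the unique shortest string, it is the required witness.

ε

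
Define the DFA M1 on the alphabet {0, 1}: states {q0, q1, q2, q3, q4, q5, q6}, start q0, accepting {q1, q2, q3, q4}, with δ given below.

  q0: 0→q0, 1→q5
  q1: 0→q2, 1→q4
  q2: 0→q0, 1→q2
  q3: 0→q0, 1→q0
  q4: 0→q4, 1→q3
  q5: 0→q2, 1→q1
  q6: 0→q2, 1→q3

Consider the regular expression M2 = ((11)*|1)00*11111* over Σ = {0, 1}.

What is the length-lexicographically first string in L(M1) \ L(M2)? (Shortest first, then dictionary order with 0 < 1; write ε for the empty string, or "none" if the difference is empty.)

The string 10 is accepted by M1 but not by M2.
No shorter string lies in the difference, and 10 is the lexicographically first length-2 string in L(M1) \ L(M2).

10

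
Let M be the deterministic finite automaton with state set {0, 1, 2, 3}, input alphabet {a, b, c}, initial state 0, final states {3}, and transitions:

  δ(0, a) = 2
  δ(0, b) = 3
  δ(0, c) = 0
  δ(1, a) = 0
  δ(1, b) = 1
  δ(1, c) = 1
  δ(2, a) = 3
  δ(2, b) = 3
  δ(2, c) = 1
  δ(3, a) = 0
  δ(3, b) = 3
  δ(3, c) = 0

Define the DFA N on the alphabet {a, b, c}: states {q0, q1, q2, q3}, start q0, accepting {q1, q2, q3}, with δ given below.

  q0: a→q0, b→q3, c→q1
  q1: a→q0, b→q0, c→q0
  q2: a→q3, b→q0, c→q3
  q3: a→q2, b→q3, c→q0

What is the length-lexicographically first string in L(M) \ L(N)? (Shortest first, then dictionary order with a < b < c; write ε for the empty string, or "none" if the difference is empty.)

The string aa is accepted by M but not by N.
No shorter string lies in the difference, and aa is the lexicographically first length-2 string in L(M) \ L(N).

aa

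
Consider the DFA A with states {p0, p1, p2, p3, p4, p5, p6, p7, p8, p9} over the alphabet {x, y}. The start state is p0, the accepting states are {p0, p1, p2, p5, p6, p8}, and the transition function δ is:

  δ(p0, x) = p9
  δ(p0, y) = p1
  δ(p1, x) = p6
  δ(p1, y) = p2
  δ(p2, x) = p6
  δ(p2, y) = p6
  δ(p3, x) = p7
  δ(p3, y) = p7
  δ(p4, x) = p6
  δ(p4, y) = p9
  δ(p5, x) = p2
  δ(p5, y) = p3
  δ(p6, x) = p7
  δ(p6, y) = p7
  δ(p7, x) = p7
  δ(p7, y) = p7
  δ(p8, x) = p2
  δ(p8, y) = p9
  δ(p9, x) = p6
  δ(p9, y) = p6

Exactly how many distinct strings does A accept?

The useful subgraph on states {p0, p1, p2, p6, p9} is acyclic, so L(A) is finite; the longest accepting path visits 4 useful states, giving maximum string length 3.
Counting accepting paths from p0 by length: 1 of length 0, 1 of length 1, 4 of length 2, 2 of length 3. Total 8.

8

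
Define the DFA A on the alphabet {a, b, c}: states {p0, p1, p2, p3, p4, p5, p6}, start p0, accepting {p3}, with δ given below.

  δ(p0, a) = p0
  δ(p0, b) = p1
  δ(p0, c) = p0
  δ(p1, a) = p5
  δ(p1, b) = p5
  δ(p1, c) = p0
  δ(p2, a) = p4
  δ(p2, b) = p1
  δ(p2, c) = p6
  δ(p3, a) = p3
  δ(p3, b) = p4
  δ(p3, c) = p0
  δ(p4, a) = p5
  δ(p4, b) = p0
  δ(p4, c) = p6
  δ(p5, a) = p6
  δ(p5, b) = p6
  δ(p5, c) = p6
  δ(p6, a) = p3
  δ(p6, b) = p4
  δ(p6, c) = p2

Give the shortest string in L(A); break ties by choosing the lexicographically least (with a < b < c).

baaa

A breadth-first search from p0 reaches an accepting state first via the path p0 → p1 → p5 → p6 → p3 on input baaa.
No string of length < 4 is accepted (BFS exhausts all shorter strings without reaching an accepting state), and baaa is the lexicographically least accepting string of length 4.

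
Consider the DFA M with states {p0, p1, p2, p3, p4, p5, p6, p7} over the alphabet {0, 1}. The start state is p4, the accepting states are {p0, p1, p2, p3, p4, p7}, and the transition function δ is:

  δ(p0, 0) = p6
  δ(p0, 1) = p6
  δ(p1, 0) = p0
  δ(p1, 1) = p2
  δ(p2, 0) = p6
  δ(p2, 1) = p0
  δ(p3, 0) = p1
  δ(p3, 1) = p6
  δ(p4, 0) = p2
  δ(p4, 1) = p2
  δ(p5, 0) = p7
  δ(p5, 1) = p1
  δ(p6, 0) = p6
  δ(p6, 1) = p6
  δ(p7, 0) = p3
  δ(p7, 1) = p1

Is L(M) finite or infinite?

finite

The useful states (reachable from p4 and able to reach an accepting state) are {p0, p2, p4}.
Restricted to these states the transition graph has no cycle, so every accepting path has bounded length and L is finite.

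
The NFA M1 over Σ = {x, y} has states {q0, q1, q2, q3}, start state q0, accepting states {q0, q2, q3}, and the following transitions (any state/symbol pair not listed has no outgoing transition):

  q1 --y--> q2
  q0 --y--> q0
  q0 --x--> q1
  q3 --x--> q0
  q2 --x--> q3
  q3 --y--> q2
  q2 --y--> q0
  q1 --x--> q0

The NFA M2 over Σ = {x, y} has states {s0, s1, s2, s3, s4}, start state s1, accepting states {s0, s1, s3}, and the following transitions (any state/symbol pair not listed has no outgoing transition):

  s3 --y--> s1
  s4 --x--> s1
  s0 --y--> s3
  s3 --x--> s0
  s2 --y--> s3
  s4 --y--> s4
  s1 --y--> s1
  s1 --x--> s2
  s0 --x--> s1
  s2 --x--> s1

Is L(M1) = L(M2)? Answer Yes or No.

Exploring the product automaton M1 × M2 from the start pair (q0, s1), following both machines on each input symbol, reaches 4 state pairs: (q0, s1), (q1, s2), (q2, s3), (q3, s0).
M1 accepts in {q0, q2, q3} and M2 accepts in {s0, s1, s3}. In every reachable pair the two components are either both accepting — (q0, s1), (q2, s3), (q3, s0) — or both non-accepting, so no string is accepted by exactly one of the machines: L(M1) \ L(M2) and L(M2) \ L(M1) are both empty.
Hence every string is accepted by M1 iff it is accepted by M2, and the two languages coincide.

Yes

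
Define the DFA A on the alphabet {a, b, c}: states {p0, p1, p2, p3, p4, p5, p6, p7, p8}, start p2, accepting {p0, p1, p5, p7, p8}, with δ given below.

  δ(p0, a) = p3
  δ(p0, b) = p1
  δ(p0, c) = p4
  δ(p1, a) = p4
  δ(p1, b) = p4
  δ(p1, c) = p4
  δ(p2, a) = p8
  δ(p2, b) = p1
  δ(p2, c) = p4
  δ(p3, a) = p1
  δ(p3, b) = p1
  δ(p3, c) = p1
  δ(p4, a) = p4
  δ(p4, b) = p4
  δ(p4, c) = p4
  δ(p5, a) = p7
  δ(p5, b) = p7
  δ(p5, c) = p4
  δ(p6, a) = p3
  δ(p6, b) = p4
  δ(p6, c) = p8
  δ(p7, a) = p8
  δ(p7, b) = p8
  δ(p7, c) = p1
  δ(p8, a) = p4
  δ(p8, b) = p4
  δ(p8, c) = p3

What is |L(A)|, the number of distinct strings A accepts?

5

The useful subgraph on states {p1, p2, p3, p8} is acyclic, so L(A) is finite; the longest accepting path visits 4 useful states, giving maximum string length 3.
Counting accepting paths from p2 by length: 2 of length 1, 3 of length 3. Total 5.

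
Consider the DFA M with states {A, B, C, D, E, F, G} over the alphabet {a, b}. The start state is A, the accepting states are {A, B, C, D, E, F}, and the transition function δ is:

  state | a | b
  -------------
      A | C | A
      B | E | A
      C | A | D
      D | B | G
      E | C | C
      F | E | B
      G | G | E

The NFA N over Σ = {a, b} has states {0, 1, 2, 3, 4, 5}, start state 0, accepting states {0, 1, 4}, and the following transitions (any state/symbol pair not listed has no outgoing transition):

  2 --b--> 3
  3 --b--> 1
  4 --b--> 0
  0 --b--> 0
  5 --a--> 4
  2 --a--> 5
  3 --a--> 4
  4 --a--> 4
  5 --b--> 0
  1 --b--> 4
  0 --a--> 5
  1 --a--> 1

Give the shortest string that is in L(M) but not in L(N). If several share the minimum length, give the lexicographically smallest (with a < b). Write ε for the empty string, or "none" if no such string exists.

a

The string a is accepted by M but not by N.
No shorter string lies in the difference, and a is the lexicographically first length-1 string in L(M) \ L(N).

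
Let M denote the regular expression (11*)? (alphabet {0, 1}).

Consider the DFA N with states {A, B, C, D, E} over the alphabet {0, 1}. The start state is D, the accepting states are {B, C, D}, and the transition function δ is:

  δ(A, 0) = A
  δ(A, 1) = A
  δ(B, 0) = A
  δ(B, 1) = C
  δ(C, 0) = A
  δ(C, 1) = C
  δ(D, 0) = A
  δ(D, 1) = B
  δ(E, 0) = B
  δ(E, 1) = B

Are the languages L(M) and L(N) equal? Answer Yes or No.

Yes

Converting the expression M to a DFA (subset construction, then merging equivalent states) gives the minimal DFA with states {m0, m1}, start state m0, accepting states {m0} and transitions m0: 0→m1, 1→m0; m1: 0→m1, 1→m1.
Exploring the product automaton M × N from the start pair (m0, D), following both machines on each input symbol, reaches 4 state pairs: (m0, D), (m1, A), (m0, B), (m0, C).
M accepts in {m0} and N accepts in {B, C, D}. In every reachable pair the two components are either both accepting — (m0, D), (m0, B), (m0, C) — or both non-accepting, so no string is accepted by exactly one of the machines: L(M) \ L(N) and L(N) \ L(M) are both empty.
Hence every string is accepted by M iff it is accepted by N, and the two languages coincide.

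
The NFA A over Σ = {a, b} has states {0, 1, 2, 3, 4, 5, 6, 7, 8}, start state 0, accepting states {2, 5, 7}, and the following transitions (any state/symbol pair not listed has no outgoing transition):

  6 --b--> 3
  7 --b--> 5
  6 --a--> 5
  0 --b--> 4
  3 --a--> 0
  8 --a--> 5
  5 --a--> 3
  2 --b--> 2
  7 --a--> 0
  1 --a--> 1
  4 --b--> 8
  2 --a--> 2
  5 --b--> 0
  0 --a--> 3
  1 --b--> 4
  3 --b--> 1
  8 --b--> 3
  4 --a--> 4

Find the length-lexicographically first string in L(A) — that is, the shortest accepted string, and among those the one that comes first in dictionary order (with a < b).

A breadth-first search from 0 reaches an accepting state first via the path 0 → 4 → 8 → 5 on input bba.
No string of length < 3 is accepted (BFS exhausts all shorter strings without reaching an accepting state), and bba is the lexicographically least accepting string of length 3.

bba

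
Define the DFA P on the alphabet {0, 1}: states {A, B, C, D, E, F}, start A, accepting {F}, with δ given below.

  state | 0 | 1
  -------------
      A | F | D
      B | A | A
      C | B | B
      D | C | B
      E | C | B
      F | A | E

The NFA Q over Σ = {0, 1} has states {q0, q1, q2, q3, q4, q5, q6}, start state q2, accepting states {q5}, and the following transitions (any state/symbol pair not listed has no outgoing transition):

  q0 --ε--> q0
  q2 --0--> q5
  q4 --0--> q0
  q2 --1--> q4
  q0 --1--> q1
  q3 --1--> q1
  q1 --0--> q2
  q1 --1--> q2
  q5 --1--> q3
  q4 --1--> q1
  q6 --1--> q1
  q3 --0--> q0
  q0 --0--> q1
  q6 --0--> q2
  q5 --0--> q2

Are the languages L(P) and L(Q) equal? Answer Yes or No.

Yes

Exploring the product automaton P × Q from the start pair (A, q2), following both machines on each input symbol, reaches 6 state pairs: (A, q2), (F, q5), (D, q4), (E, q3), (C, q0), (B, q1).
P accepts in {F} and Q accepts in {q5}. In every reachable pair the two components are either both accepting — (F, q5) — or both non-accepting, so no string is accepted by exactly one of the machines: L(P) \ L(Q) and L(Q) \ L(P) are both empty.
Hence every string is accepted by P iff it is accepted by Q, and the two languages coincide.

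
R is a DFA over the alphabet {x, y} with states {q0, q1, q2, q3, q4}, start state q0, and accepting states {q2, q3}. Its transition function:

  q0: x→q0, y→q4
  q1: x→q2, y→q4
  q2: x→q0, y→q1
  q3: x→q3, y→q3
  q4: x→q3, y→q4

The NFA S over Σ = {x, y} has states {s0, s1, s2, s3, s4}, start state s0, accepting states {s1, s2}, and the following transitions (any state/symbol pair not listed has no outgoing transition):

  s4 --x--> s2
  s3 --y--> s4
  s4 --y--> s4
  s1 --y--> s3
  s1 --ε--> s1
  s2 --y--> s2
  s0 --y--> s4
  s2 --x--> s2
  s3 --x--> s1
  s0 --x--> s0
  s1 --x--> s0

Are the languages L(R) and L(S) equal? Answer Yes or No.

Yes

Exploring the product automaton R × S from the start pair (q0, s0), following both machines on each input symbol, reaches 3 state pairs: (q0, s0), (q4, s4), (q3, s2).
R accepts in {q2, q3} and S accepts in {s1, s2}. In every reachable pair the two components are either both accepting — (q3, s2) — or both non-accepting, so no string is accepted by exactly one of the machines: L(R) \ L(S) and L(S) \ L(R) are both empty.
Hence every string is accepted by R iff it is accepted by S, and the two languages coincide.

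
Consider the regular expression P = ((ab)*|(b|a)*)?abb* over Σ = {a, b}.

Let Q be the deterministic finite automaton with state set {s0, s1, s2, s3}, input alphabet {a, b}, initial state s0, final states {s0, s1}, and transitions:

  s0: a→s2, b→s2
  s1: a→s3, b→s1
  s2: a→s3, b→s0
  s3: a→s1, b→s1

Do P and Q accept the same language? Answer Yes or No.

No

The string abb is accepted by P but rejected by Q.
So L(P) ≠ L(Q).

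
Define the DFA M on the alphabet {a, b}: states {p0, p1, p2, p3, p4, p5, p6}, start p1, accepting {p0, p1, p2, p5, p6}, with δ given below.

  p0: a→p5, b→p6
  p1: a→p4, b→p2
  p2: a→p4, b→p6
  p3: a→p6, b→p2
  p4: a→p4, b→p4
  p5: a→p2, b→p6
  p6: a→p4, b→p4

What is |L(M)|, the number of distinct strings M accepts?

The useful subgraph on states {p1, p2, p6} is acyclic, so L(M) is finite; the longest accepting path visits 3 useful states, giving maximum string length 2.
Counting accepting paths from p1 by length: 1 of length 0, 1 of length 1, 1 of length 2. Total 3.

3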